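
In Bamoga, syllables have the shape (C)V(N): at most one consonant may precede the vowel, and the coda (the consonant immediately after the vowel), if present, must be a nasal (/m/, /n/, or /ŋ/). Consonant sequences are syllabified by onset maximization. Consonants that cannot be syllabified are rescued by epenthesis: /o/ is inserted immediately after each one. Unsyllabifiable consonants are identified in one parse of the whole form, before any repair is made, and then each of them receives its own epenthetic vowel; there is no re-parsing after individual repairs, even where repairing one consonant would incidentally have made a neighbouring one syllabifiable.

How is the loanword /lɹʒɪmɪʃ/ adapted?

loɹoʒɪmɪʃo

Under (C)V(N), the unsyllabifiable consonants are /l/, /ɹ/, /ʃ/ (only a nasal (/m/, /n/, or /ŋ/) is licensed in coda position; onsets are limited to one consonant).
Each unlicensed consonant becomes the onset of a new syllable: /l/ → /lo/, /ɹ/ → /ɹo/, /ʃ/ → /ʃo/.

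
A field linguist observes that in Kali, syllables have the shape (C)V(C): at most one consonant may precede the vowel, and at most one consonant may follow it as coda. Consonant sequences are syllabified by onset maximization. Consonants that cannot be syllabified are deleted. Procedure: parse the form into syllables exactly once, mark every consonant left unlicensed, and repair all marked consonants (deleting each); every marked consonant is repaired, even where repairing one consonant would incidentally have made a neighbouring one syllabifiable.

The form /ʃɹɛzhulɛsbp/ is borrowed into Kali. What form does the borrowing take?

Syllabifying with onset maximization leaves /ʃ/, /b/, /p/ stranded (at most one coda consonant is licensed; onsets are limited to one consonant).
Deletion applies to /ʃ/, /b/, /p/.

ɹɛzhulɛs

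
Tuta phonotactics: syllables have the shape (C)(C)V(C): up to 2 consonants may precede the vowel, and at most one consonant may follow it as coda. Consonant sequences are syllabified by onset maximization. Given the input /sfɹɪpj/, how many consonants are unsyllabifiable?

Under (C)(C)V(C), the unsyllabifiable consonants are /s/, /j/ (at most one coda consonant is licensed; onsets may contain at most 2 consonants).

2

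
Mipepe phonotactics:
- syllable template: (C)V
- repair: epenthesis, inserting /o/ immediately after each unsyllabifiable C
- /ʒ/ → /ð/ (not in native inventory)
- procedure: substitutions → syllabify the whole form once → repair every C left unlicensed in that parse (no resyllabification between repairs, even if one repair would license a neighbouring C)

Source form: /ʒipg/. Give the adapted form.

Substitution: /ʒ/ → /ð/, giving /ðipg/.
Syllabifying with onset maximization leaves /p/, /g/ stranded (no codas are permitted; onsets are limited to one consonant).
Each unlicensed consonant becomes the onset of a new syllable: /p/ → /po/, /g/ → /go/.

ðipogo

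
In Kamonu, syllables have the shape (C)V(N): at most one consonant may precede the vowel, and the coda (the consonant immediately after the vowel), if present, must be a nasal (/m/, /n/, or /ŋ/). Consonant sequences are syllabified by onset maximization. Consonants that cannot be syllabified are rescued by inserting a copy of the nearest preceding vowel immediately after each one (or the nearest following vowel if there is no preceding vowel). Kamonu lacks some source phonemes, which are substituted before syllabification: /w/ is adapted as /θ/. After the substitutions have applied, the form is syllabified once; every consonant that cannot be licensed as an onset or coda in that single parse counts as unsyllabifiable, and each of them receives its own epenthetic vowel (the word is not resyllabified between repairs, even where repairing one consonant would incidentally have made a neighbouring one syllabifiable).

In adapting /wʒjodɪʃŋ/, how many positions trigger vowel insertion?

After substitution the input is /θʒjodɪʃŋ/.
The unsyllabifiable consonants are /θ/, /ʒ/, /ʃ/, /ŋ/; each receives one epenthetic vowel.

4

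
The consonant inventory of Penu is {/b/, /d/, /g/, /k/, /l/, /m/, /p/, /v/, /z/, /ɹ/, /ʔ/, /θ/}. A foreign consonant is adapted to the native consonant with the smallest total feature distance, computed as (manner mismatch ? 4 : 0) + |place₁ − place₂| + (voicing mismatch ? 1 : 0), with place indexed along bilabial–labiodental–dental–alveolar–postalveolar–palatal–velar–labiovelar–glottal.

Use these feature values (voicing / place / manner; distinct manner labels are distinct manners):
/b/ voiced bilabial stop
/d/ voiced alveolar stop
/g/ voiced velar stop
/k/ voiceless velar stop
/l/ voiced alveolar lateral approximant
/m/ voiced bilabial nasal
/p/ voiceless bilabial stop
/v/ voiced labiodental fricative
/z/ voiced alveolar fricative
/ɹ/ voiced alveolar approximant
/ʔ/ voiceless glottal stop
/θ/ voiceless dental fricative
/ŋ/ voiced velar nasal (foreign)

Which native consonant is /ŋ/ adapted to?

/g/ is closest: manner differs (nasal→stop, +4), place distance 0 (velar→velar), same voicing; total 4. Next closest is /k/ at distance 5.

g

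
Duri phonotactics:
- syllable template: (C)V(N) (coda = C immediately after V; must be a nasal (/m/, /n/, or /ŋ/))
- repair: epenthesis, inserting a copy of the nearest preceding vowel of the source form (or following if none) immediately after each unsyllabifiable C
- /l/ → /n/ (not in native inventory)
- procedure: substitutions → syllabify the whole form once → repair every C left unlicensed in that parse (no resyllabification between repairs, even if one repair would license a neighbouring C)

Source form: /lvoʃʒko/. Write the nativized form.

novoʃoʒoko

Substitution: /l/ → /n/, giving /nvoʃʒko/.
The consonants /n/, /ʃ/, /ʒ/ cannot be parsed into a legal (C)V(N) syllable (only a nasal (/m/, /n/, or /ŋ/) is licensed in coda position; onsets are limited to one consonant).
Epenthesis after each stranded consonant: /n/ → /no/, /ʃ/ → /ʃo/, /ʒ/ → /ʒo/.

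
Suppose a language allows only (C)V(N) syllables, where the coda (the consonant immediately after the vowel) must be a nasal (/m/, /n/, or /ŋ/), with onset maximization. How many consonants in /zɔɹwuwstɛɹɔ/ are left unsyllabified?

3

Under (C)V(N), the unsyllabifiable consonants are /ɹ/, /w/, /s/ (only a nasal (/m/, /n/, or /ŋ/) is licensed in coda position; onsets are limited to one consonant).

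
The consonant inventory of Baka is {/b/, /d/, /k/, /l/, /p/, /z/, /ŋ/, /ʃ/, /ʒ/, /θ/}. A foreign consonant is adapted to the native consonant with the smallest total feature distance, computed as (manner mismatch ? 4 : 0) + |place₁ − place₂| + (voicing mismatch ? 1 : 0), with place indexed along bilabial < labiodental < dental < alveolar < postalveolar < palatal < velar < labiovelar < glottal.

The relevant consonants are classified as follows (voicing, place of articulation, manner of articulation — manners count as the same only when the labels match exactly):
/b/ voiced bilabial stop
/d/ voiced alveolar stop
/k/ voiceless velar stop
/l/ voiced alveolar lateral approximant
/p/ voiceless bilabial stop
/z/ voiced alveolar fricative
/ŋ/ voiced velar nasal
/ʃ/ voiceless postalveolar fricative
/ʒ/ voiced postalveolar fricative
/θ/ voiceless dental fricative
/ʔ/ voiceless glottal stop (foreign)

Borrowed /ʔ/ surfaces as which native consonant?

/k/ is closest: same manner (stop), place distance 2 (glottal→velar), same voicing; total 2. Next closest is /d/ at distance 6.

k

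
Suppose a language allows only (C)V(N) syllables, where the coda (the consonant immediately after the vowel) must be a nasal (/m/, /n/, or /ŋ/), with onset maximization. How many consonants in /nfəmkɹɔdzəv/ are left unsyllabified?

Syllabifying with onset maximization leaves /n/, /k/, /d/, /v/ stranded (only a nasal (/m/, /n/, or /ŋ/) is licensed in coda position; onsets are limited to one consonant).

4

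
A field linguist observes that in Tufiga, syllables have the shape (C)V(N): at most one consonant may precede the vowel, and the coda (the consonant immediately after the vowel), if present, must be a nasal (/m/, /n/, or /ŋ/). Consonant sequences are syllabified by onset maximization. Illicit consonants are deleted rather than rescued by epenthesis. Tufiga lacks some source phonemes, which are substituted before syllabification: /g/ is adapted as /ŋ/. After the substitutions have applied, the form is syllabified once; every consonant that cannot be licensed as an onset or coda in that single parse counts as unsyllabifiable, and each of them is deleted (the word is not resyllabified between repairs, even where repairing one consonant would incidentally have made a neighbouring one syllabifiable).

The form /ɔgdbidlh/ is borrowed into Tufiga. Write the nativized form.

Substitution: /g/ → /ŋ/, giving /ɔŋdbidlh/.
Syllabifying with onset maximization leaves /d/, /d/, /l/, /h/ stranded (only a nasal (/m/, /n/, or /ŋ/) is licensed in coda position; onsets are limited to one consonant).
Each unlicensed consonant is deleted: /d/, /d/, /l/, /h/.

ɔŋbi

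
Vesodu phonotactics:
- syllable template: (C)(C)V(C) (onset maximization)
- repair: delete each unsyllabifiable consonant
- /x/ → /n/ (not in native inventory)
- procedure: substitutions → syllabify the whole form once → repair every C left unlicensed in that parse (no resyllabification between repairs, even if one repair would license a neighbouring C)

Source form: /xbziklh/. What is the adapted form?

bzik

Substitution: /x/ → /n/, giving /nbziklh/.
The consonants /n/, /l/, /h/ cannot be parsed into a legal (C)(C)V(C) syllable (at most one coda consonant is licensed; onsets may contain at most 2 consonants).
Deleting the stranded consonants removes /n/, /l/, /h/.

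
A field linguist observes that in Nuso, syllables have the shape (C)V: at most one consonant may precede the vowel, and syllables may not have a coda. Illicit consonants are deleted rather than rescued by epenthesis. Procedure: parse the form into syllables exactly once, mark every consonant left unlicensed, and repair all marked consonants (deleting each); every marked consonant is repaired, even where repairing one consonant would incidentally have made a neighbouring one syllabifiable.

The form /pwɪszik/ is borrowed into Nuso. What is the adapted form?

wɪzi

The consonants /p/, /s/, /k/ cannot be parsed into a legal (C)V syllable (no codas are permitted; onsets are limited to one consonant).
Deletion applies to /p/, /s/, /k/.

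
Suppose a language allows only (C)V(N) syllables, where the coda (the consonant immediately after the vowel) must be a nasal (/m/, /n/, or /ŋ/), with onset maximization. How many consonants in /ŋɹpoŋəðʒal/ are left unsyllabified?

The consonants /ŋ/, /ɹ/, /ð/, /l/ cannot be parsed into a legal (C)V(N) syllable (only a nasal (/m/, /n/, or /ŋ/) is licensed in coda position; onsets are limited to one consonant).

4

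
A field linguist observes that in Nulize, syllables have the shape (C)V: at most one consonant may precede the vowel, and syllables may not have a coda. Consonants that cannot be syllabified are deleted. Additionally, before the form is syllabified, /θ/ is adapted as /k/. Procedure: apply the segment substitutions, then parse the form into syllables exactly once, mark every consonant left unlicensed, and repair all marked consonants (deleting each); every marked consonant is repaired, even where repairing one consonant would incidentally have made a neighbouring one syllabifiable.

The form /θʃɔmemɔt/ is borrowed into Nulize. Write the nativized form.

Substitution: /θ/ → /k/, giving /kʃɔmemɔt/.
Under (C)V, the unsyllabifiable consonants are /k/, /t/ (no codas are permitted; onsets are limited to one consonant).
Each unlicensed consonant is deleted: /k/, /t/.

ʃɔmemɔ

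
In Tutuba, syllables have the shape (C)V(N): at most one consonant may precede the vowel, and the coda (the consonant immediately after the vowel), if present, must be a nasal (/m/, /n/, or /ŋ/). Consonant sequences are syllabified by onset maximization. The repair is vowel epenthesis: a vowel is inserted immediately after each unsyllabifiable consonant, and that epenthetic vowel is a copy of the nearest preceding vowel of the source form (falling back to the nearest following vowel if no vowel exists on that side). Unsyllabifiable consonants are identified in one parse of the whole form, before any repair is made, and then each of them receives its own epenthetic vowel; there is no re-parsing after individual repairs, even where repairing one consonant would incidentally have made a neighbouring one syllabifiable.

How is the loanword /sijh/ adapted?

Under (C)V(N), the unsyllabifiable consonants are /j/, /h/ (only a nasal (/m/, /n/, or /ŋ/) is licensed in coda position; onsets are limited to one consonant).
Inserting the epenthetic vowel yields /j/ → /ji/, /h/ → /hi/.

sijihi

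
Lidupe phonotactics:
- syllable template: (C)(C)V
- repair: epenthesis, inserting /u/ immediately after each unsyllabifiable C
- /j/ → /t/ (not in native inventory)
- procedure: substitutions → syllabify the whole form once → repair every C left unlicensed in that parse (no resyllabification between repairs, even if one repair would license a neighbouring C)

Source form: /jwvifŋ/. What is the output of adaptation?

tuwvifuŋu

Substitution: /j/ → /t/, giving /twvifŋ/.
Syllabifying with onset maximization leaves /t/, /f/, /ŋ/ stranded (no codas are permitted; onsets may contain at most 2 consonants).
Inserting the epenthetic vowel yields /t/ → /tu/, /f/ → /fu/, /ŋ/ → /ŋu/.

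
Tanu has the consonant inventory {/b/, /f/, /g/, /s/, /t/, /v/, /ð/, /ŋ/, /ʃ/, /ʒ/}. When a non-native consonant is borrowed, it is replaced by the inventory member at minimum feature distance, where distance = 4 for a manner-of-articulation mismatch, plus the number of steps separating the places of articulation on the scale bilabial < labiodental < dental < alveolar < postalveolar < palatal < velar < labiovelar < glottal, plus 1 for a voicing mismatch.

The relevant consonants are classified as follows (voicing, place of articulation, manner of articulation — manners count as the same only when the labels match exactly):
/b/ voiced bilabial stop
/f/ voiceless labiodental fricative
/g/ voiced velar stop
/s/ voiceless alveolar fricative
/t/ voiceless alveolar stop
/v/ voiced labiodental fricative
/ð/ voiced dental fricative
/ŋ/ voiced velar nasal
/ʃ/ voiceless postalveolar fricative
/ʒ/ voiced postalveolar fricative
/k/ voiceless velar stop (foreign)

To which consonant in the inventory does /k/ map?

g

/g/ is closest: same manner (stop), place distance 0 (velar→velar), voicing differs (+1); total 1. Next closest is /t/ at distance 3.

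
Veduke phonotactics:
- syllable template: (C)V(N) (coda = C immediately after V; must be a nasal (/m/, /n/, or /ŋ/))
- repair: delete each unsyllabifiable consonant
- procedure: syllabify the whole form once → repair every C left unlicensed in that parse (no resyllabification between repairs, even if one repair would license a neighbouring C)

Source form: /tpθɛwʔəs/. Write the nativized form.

The consonants /t/, /p/, /w/, /s/ cannot be parsed into a legal (C)V(N) syllable (only a nasal (/m/, /n/, or /ŋ/) is licensed in coda position; onsets are limited to one consonant).
Deletion applies to /t/, /p/, /w/, /s/.

θɛʔə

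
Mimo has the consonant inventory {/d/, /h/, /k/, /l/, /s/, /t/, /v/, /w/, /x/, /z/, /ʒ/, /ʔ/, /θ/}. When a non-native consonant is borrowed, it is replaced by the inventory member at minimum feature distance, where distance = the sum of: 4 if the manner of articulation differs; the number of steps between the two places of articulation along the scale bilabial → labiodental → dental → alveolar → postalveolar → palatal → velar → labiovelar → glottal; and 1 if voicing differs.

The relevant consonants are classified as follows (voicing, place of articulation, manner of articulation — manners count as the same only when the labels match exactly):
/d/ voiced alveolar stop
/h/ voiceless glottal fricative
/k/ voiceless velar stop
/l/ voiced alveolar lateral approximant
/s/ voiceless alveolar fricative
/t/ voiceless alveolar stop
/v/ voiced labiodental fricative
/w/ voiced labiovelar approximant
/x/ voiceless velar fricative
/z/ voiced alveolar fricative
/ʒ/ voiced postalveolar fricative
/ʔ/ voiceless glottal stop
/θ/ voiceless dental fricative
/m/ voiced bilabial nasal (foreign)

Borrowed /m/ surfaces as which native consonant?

/v/ is closest: manner differs (nasal→fricative, +4), place distance 1 (bilabial→labiodental), same voicing; total 5. Next closest is /d/ at distance 7.

v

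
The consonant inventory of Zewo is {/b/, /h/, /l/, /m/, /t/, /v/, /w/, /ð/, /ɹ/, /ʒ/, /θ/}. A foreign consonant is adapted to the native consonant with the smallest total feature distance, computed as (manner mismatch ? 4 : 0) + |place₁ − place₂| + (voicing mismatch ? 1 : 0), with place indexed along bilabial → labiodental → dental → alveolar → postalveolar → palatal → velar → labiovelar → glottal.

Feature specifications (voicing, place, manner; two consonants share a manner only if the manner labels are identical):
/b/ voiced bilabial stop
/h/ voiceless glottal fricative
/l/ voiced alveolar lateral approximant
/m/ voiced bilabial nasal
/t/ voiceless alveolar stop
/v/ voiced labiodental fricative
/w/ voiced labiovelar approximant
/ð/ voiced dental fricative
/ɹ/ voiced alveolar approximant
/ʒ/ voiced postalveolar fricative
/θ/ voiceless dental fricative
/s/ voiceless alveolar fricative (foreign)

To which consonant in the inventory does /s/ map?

/θ/ is closest: same manner (fricative), place distance 1 (alveolar→dental), same voicing; total 1. Next closest is /ð/ at distance 2.

θ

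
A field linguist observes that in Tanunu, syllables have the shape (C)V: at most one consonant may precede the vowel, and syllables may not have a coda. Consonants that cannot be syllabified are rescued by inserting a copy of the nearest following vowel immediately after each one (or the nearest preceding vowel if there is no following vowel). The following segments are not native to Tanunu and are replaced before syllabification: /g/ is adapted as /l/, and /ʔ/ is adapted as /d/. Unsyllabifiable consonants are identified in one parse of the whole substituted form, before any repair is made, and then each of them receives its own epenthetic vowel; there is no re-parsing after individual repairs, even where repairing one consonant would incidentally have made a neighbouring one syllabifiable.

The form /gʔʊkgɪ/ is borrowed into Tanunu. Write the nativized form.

lʊdʊkɪlɪ

Substitution: /g/ → /l/, /ʔ/ → /d/, giving /ldʊklɪ/.
Under (C)V, the unsyllabifiable consonants are /l/, /k/ (no codas are permitted; onsets are limited to one consonant).
Each unlicensed consonant becomes the onset of a new syllable: /l/ → /lʊ/, /k/ → /kɪ/.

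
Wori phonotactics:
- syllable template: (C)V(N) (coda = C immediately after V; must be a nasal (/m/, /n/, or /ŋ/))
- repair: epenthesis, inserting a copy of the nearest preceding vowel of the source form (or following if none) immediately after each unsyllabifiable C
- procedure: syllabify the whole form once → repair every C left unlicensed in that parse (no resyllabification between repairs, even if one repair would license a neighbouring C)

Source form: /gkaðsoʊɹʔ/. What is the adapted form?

gakaðasoʊɹʊʔʊ

Under (C)V(N), the unsyllabifiable consonants are /g/, /ð/, /ɹ/, /ʔ/ (only a nasal (/m/, /n/, or /ŋ/) is licensed in coda position; onsets are limited to one consonant).
Epenthesis after each stranded consonant: /g/ → /ga/, /ð/ → /ða/, /ɹ/ → /ɹʊ/, /ʔ/ → /ʔʊ/.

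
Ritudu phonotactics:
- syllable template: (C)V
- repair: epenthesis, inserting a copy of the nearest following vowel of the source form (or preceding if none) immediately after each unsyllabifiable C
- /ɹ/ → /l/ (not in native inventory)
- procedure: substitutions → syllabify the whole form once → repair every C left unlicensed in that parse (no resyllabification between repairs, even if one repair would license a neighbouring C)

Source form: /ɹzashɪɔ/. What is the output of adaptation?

lazasɪhɪɔ

Substitution: /ɹ/ → /l/, giving /lzashɪɔ/.
Under (C)V, the unsyllabifiable consonants are /l/, /s/ (no codas are permitted; onsets are limited to one consonant).
Epenthesis after each stranded consonant: /l/ → /la/, /s/ → /sɪ/.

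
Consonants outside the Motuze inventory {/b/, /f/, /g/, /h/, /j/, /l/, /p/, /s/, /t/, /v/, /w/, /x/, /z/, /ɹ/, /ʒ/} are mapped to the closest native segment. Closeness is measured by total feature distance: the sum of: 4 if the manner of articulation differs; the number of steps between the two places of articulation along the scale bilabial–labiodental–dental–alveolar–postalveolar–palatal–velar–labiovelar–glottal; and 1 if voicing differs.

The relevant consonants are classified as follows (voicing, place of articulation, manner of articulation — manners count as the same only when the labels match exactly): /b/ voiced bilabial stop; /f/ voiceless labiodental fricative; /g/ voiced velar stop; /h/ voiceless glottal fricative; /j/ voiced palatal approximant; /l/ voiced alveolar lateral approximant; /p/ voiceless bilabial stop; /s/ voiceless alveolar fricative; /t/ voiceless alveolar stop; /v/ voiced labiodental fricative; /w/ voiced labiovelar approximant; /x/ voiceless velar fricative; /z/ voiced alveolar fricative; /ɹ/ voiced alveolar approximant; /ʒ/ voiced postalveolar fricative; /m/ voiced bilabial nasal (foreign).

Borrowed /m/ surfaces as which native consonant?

b

/b/ is closest: manner differs (nasal→stop, +4), place distance 0 (bilabial→bilabial), same voicing; total 4. Next closest is /p/ at distance 5.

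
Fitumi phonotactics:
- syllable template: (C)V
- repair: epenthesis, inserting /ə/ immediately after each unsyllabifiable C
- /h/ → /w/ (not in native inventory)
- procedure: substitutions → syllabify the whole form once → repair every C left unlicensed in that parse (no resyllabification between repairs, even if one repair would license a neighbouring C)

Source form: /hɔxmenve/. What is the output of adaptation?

Substitution: /h/ → /w/, giving /wɔxmenve/.
The consonants /x/, /n/ cannot be parsed into a legal (C)V syllable (no codas are permitted; onsets are limited to one consonant).
Inserting the epenthetic vowel yields /x/ → /xə/, /n/ → /nə/.

wɔxəmenəve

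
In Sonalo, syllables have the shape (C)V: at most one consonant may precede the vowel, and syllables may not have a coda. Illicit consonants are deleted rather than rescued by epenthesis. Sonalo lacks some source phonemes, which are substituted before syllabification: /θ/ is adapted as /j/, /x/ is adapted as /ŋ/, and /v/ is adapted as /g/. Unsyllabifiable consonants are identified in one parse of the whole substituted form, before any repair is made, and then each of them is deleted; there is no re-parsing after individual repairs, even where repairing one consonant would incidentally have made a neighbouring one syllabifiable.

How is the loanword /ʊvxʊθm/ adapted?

ʊŋʊ

Substitution: /v/ → /g/, /x/ → /ŋ/, /θ/ → /j/, giving /ʊgŋʊjm/.
Under (C)V, the unsyllabifiable consonants are /g/, /j/, /m/ (no codas are permitted; onsets are limited to one consonant).
Deletion applies to /g/, /j/, /m/.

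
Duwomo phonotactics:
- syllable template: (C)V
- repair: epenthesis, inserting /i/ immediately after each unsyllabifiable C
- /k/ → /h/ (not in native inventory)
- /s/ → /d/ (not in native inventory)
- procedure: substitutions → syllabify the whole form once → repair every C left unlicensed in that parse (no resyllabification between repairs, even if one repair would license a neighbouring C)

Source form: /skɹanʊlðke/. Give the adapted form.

dihiɹanʊliðihe

Substitution: /s/ → /d/, /k/ → /h/, giving /dhɹanʊlðhe/.
Syllabifying with onset maximization leaves /d/, /h/, /l/, /ð/ stranded (no codas are permitted; onsets are limited to one consonant).
Inserting the epenthetic vowel yields /d/ → /di/, /h/ → /hi/, /l/ → /li/, /ð/ → /ði/.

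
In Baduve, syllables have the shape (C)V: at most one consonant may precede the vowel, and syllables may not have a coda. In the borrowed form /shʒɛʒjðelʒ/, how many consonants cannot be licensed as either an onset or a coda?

Syllabifying with onset maximization leaves /s/, /h/, /ʒ/, /j/, /l/, /ʒ/ stranded (no codas are permitted; onsets are limited to one consonant).

6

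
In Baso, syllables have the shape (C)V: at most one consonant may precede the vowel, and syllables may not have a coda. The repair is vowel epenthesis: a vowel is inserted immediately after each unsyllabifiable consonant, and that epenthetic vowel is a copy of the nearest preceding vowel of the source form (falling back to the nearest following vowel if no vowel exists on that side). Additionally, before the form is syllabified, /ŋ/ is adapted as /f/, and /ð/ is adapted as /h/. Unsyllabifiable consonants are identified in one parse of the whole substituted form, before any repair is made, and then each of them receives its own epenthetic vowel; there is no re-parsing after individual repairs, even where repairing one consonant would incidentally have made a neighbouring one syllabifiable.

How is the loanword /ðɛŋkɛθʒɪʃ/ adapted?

Substitution: /ð/ → /h/, /ŋ/ → /f/, giving /hɛfkɛθʒɪʃ/.
Under (C)V, the unsyllabifiable consonants are /f/, /θ/, /ʃ/ (no codas are permitted; onsets are limited to one consonant).
Inserting the epenthetic vowel yields /f/ → /fɛ/, /θ/ → /θɛ/, /ʃ/ → /ʃɪ/.

hɛfɛkɛθɛʒɪʃɪ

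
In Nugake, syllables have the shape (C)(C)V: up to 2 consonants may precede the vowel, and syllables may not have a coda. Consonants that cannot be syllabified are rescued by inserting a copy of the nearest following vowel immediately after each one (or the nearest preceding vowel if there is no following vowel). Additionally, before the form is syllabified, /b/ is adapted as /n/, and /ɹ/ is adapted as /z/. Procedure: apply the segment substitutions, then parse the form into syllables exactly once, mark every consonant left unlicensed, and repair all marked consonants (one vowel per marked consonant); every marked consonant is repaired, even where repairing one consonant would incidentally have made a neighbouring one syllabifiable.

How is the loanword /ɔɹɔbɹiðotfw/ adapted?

ɔzɔnziðotofowo

Substitution: /ɹ/ → /z/, /b/ → /n/, giving /ɔzɔnziðotfw/.
The consonants /t/, /f/, /w/ cannot be parsed into a legal (C)(C)V syllable (no codas are permitted; onsets may contain at most 2 consonants).
Epenthesis after each stranded consonant: /t/ → /to/, /f/ → /fo/, /w/ → /wo/.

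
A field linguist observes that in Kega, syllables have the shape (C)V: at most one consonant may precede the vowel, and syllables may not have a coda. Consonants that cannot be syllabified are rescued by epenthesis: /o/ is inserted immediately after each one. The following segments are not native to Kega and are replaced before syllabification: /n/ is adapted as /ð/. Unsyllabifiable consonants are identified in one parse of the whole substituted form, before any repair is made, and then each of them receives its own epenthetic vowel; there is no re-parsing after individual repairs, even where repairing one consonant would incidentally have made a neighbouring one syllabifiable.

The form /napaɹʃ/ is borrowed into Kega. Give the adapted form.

ðapaɹoʃo

Substitution: /n/ → /ð/, giving /ðapaɹʃ/.
The consonants /ɹ/, /ʃ/ cannot be parsed into a legal (C)V syllable (no codas are permitted; onsets are limited to one consonant).
Inserting the epenthetic vowel yields /ɹ/ → /ɹo/, /ʃ/ → /ʃo/.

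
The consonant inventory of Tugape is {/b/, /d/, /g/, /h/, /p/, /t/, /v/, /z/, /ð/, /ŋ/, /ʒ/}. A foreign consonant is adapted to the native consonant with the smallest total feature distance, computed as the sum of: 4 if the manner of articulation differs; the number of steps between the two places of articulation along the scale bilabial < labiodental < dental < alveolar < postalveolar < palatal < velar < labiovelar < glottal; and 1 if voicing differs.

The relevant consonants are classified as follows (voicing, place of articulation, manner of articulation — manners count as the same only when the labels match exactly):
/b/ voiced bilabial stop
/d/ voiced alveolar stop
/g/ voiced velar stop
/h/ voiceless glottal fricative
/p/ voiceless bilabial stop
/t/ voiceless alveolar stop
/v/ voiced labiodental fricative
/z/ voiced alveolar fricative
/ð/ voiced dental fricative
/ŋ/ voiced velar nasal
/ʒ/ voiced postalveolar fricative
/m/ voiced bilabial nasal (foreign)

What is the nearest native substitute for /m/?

/b/ is closest: manner differs (nasal→stop, +4), place distance 0 (bilabial→bilabial), same voicing; total 4. Next closest is /p/ at distance 5.

b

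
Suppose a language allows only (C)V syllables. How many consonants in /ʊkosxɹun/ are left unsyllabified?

Syllabifying with onset maximization leaves /s/, /x/, /n/ stranded (no codas are permitted; onsets are limited to one consonant).

3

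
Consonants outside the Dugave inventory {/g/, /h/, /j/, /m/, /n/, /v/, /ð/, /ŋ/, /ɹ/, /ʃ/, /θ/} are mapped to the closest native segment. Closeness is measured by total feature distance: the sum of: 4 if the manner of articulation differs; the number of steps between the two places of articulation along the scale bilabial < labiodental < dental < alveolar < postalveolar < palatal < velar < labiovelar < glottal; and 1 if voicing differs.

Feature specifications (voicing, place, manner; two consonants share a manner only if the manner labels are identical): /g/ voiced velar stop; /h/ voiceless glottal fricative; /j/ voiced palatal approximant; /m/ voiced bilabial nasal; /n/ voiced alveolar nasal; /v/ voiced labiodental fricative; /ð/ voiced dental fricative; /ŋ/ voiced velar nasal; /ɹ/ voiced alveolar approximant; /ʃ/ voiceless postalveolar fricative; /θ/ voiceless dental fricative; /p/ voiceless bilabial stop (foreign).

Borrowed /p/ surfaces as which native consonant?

m

/m/ is closest: manner differs (stop→nasal, +4), place distance 0 (bilabial→bilabial), voicing differs (+1); total 5. Next closest is /v/ at distance 6.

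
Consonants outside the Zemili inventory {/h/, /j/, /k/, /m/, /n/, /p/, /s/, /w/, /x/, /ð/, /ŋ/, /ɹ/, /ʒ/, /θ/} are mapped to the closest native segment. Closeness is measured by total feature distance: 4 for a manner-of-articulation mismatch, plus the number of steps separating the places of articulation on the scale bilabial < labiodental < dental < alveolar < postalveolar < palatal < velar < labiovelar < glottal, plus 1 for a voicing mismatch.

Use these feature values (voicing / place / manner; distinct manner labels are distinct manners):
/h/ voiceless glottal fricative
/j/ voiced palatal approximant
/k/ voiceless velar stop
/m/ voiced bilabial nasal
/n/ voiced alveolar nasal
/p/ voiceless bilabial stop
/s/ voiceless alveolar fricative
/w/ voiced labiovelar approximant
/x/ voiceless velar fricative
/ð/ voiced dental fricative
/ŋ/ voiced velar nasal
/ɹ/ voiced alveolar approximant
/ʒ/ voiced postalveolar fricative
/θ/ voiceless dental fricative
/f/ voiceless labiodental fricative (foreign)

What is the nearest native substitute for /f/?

/θ/ is closest: same manner (fricative), place distance 1 (labiodental→dental), same voicing; total 1. Next closest is /s/ at distance 2.

θ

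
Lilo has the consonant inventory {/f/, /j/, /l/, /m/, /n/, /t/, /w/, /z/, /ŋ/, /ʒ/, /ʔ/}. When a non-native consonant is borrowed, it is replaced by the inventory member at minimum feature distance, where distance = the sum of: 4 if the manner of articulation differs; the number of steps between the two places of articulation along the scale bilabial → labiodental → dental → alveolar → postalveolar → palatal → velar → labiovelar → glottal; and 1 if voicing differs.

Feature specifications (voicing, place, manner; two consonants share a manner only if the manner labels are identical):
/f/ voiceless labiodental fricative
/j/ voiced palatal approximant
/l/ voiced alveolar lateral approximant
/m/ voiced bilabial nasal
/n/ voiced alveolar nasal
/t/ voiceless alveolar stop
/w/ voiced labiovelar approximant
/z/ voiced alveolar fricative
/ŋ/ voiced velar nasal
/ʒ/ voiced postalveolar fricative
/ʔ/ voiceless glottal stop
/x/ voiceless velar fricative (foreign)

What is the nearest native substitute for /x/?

ʒ

/ʒ/ is closest: same manner (fricative), place distance 2 (velar→postalveolar), voicing differs (+1); total 3. Next closest is /z/ at distance 4.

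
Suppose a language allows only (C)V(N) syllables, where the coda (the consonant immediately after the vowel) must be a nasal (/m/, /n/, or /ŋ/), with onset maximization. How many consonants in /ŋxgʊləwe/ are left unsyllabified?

Syllabifying with onset maximization leaves /ŋ/, /x/ stranded (only a nasal (/m/, /n/, or /ŋ/) is licensed in coda position; onsets are limited to one consonant).

2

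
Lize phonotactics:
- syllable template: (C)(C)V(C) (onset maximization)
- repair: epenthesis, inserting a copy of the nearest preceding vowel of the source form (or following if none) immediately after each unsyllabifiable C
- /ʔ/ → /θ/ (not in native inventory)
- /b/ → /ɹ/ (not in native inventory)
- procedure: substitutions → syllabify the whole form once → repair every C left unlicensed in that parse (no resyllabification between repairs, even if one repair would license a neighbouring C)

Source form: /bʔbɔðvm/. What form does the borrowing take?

Substitution: /b/ → /ɹ/, /ʔ/ → /θ/, giving /ɹθɹɔðvm/.
The consonants /ɹ/, /v/, /m/ cannot be parsed into a legal (C)(C)V(C) syllable (at most one coda consonant is licensed; onsets may contain at most 2 consonants).
Epenthesis after each stranded consonant: /ɹ/ → /ɹɔ/, /v/ → /vɔ/, /m/ → /mɔ/.

ɹɔθɹɔðvɔmɔ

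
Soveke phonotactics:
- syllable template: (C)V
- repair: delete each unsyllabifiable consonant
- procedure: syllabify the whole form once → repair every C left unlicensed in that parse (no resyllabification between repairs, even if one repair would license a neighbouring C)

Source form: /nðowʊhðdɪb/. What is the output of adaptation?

ðowʊdɪ

The consonants /n/, /h/, /ð/, /b/ cannot be parsed into a legal (C)V syllable (no codas are permitted; onsets are limited to one consonant).
Deletion applies to /n/, /h/, /ð/, /b/.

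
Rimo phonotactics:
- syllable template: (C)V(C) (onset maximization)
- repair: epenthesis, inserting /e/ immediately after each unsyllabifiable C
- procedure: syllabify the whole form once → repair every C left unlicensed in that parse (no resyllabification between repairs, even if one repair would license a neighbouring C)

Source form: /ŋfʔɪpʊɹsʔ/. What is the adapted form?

Syllabifying with onset maximization leaves /ŋ/, /f/, /s/, /ʔ/ stranded (at most one coda consonant is licensed; onsets are limited to one consonant).
Inserting the epenthetic vowel yields /ŋ/ → /ŋe/, /f/ → /fe/, /s/ → /se/, /ʔ/ → /ʔe/.

ŋefeʔɪpʊɹseʔe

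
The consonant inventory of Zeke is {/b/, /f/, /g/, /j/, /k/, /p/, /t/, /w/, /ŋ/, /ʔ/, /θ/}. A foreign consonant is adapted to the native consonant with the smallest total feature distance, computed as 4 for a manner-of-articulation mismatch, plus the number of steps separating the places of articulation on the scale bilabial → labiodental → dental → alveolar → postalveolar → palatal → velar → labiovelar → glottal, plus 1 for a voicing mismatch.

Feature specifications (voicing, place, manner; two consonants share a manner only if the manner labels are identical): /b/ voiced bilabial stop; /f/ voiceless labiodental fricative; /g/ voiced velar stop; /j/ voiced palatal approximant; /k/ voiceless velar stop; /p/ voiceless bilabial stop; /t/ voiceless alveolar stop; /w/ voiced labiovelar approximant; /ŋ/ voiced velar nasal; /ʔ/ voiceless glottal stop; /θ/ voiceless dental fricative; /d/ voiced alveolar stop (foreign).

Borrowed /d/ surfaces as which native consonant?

/t/ is closest: same manner (stop), place distance 0 (alveolar→alveolar), voicing differs (+1); total 1. Next closest is /b/ at distance 3.

t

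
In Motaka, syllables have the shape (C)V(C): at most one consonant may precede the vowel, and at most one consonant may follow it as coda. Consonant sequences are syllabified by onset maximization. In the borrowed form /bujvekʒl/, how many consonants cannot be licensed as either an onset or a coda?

2

Syllabifying with onset maximization leaves /ʒ/, /l/ stranded (at most one coda consonant is licensed; onsets are limited to one consonant).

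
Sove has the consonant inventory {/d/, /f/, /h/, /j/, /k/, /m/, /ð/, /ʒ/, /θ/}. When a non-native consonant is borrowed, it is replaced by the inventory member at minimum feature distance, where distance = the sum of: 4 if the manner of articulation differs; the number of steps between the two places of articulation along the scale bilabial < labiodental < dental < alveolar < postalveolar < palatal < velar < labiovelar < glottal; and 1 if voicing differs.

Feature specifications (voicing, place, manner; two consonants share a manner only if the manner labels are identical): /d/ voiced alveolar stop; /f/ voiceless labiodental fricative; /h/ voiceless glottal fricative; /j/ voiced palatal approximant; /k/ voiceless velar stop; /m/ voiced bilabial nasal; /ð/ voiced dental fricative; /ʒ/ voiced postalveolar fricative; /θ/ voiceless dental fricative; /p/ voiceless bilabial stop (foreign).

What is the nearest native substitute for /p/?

/d/ is closest: same manner (stop), place distance 3 (bilabial→alveolar), voicing differs (+1); total 4. Next closest is /f/ at distance 5.

d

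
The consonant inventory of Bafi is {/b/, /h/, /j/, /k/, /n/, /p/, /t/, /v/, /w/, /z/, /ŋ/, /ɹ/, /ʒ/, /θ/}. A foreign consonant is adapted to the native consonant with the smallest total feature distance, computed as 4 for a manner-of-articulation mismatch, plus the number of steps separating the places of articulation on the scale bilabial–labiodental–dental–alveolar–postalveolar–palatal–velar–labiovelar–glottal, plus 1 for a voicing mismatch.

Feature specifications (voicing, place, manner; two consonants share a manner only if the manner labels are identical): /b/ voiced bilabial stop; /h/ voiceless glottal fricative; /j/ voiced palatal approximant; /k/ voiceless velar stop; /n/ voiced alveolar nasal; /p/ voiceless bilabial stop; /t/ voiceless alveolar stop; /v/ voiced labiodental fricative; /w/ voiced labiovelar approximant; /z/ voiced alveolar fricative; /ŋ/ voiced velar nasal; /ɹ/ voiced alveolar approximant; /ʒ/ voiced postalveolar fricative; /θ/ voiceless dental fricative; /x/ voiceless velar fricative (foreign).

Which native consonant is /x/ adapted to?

/h/ is closest: same manner (fricative), place distance 2 (velar→glottal), same voicing; total 2. Next closest is /ʒ/ at distance 3.

h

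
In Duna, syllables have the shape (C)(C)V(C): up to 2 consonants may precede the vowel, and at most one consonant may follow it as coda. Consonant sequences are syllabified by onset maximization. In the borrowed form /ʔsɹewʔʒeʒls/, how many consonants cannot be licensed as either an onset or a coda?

3

The consonants /ʔ/, /l/, /s/ cannot be parsed into a legal (C)(C)V(C) syllable (at most one coda consonant is licensed; onsets may contain at most 2 consonants).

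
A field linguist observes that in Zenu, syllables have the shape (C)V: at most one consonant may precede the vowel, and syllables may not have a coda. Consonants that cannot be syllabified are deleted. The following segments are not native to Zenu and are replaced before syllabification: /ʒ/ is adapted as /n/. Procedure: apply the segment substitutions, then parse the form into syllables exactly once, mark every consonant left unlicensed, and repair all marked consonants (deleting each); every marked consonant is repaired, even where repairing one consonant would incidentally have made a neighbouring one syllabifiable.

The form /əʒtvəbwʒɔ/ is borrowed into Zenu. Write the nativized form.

əvənɔ

Substitution: /ʒ/ → /n/, giving /əntvəbwnɔ/.
The consonants /n/, /t/, /b/, /w/ cannot be parsed into a legal (C)V syllable (no codas are permitted; onsets are limited to one consonant).
Deleting the stranded consonants removes /n/, /t/, /b/, /w/.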